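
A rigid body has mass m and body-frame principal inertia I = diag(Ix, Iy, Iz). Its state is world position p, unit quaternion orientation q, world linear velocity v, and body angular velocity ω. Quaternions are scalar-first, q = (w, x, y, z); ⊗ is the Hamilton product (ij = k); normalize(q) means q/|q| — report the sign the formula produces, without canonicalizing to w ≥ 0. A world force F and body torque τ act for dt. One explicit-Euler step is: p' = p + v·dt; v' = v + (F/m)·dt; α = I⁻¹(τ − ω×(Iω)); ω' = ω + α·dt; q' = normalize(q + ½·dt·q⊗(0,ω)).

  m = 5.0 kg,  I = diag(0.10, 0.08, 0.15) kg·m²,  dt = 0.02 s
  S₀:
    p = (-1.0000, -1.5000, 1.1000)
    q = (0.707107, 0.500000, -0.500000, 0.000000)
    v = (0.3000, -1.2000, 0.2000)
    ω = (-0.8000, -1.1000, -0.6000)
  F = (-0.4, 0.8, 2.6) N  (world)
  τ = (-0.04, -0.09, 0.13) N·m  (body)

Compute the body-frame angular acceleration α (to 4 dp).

gyro term ω×Iω = (0.0462, -0.0240, -0.0176)
angular accel α = (-0.8620, -0.8250, 0.9840)

α = (-0.8620, -0.8250, 0.9840)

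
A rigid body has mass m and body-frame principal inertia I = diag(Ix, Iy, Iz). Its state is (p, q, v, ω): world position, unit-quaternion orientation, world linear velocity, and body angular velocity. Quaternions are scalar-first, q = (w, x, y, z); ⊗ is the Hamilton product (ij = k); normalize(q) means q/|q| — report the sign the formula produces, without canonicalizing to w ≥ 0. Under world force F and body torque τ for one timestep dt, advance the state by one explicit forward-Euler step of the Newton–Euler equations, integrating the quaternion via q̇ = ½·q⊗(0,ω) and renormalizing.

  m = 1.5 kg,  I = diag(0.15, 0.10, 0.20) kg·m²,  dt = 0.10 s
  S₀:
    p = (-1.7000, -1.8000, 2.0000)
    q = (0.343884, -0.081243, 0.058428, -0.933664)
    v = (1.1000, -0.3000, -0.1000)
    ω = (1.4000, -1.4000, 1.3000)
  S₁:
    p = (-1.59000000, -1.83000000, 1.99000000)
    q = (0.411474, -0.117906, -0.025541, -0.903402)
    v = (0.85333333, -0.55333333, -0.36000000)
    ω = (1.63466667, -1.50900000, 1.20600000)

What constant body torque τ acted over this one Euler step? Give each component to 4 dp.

τ = (0.1700, -0.2000, -0.0900)

Δω = ω₁−ω₀ = (0.23466667, -0.10900000, -0.09400000)
precession coupling = (-0.1820, -0.0910, 0.0980)
applied torque τ = (0.1700, -0.2000, -0.0900)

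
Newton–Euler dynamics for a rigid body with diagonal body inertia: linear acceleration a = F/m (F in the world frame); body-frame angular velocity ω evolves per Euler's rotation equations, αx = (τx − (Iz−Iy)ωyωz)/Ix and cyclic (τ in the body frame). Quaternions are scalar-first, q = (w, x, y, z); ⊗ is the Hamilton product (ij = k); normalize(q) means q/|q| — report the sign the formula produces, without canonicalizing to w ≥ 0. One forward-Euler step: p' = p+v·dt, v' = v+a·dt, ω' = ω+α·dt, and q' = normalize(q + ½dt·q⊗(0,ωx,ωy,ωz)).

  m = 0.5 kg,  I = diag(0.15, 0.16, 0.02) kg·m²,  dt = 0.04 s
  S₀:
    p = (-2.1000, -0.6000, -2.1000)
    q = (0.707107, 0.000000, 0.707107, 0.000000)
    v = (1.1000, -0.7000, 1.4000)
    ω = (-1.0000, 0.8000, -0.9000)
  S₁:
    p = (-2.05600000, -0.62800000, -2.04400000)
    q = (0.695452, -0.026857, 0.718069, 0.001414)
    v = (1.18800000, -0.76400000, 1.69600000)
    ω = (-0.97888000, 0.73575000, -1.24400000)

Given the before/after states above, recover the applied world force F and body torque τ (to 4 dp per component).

F = (1.1000, -0.8000, 3.7000)
τ = (0.1800, -0.1400, -0.1800)

velocity change Δv = (0.08800000, -0.06400000, 0.29600000)
F = m·Δv/dt = (1.1000, -0.8000, 3.7000)
Δω = ω₁−ω₀ = (0.02112000, -0.06425000, -0.34400000)
applied torque τ = (0.1800, -0.1400, -0.1800)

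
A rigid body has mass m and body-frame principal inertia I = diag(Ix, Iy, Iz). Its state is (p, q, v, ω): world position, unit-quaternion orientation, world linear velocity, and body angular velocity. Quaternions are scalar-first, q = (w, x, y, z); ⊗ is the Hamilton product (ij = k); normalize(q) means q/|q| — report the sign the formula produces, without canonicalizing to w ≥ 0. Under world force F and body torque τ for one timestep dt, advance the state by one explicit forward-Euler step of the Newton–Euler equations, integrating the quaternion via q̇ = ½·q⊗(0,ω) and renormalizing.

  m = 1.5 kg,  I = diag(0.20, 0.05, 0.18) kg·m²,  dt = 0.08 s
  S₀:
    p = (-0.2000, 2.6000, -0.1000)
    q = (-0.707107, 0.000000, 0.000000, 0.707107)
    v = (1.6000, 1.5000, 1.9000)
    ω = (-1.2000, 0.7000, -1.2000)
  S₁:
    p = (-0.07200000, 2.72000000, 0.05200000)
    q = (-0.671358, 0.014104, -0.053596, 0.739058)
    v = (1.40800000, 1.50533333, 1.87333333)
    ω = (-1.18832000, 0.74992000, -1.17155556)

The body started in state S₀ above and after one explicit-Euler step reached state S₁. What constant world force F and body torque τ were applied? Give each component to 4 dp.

rate change Δω = (0.01168000, 0.04992000, 0.02844444)
gyro term ω₀×Iω₀ = (-0.1092, 0.0288, 0.1260)
τ = I·(Δω/dt) + ω₀×(Iω₀) = (-0.0800, 0.0600, 0.1900)
v₁ − v₀ = (-0.19200000, 0.00533333, -0.02666667)
applied force F = (-3.6000, 0.1000, -0.5000)

F = (-3.6000, 0.1000, -0.5000)
τ = (-0.0800, 0.0600, 0.1900)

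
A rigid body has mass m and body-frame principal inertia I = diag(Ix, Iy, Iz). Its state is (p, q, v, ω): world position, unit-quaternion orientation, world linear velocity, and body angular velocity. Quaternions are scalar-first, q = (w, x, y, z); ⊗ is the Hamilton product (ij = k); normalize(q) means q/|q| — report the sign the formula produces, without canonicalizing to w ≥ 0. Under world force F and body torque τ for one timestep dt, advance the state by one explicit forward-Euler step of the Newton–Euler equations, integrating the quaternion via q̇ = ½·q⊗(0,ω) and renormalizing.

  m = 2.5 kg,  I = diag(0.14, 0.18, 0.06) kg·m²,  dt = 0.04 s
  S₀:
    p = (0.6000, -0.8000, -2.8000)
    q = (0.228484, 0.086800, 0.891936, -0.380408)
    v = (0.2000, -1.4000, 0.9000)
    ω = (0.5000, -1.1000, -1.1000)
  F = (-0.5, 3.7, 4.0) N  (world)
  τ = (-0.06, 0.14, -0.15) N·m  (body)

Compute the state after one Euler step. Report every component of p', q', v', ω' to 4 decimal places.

p' = (0.6080, -0.8560, -2.7640)
q' = (0.2387, 0.0611, 0.8845, -0.3961)
v' = (0.1920, -1.3408, 0.9640)
ω' = (0.5243, -1.0591, -1.1853)

a = (-0.2000, 1.4800, 1.6000)
p + v·dt = (0.6080, -0.8560, -2.7640)
v' = v + a·dt = (0.1920, -1.3408, 0.9640)
ω×(Iω) gyroscopic = (-0.1452, -0.0440, -0.0220)
α = I⁻¹(τ − ω×Iω) = (0.6086, 1.0222, -2.1333)
ω + α·dt = (0.5243, -1.0591, -1.1853)
q⊗(0,ω) = (0.5192808, -1.2853364, -0.3460564, -0.7927804)
q + ½dt·q⊗(0,ω), renormalized = (0.2387, 0.0611, 0.8845, -0.3961)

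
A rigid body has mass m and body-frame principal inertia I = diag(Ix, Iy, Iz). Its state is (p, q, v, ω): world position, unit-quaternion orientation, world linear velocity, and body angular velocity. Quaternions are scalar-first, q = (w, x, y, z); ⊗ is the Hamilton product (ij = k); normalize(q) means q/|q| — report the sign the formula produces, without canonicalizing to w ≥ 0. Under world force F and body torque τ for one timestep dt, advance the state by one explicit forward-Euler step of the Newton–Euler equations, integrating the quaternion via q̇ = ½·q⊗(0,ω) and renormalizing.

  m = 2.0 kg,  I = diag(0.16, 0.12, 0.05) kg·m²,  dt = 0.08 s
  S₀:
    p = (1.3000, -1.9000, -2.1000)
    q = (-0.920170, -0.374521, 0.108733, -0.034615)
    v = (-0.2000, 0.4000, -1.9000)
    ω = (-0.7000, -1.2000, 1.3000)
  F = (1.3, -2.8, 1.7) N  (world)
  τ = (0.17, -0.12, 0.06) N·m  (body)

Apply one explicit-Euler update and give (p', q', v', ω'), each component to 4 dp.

p' = (1.2840, -1.8680, -2.2520)
q' = (-0.9210, -0.3438, 0.1728, -0.0613)
v' = (-0.1480, 0.2880, -1.8320)
ω' = (-0.6696, -1.2133, 1.4498)

new position p' = (1.2840, -1.8680, -2.2520)
new velocity v' = (-0.1480, 0.2880, -1.8320)
ω×(Iω) gyroscopic = (0.1092, -0.1001, -0.0336)
(τ − ω×Iω)/I = (0.3800, -0.1658, 1.8720)
new body rate ω' = (-0.6696, -1.2133, 1.4498)
2q̇ = q⊗(0,ω) = (-0.0866856, 0.7439339, 1.6153118, -0.6706827)
updated quaternion q' = (-0.9210, -0.3438, 0.1728, -0.0613)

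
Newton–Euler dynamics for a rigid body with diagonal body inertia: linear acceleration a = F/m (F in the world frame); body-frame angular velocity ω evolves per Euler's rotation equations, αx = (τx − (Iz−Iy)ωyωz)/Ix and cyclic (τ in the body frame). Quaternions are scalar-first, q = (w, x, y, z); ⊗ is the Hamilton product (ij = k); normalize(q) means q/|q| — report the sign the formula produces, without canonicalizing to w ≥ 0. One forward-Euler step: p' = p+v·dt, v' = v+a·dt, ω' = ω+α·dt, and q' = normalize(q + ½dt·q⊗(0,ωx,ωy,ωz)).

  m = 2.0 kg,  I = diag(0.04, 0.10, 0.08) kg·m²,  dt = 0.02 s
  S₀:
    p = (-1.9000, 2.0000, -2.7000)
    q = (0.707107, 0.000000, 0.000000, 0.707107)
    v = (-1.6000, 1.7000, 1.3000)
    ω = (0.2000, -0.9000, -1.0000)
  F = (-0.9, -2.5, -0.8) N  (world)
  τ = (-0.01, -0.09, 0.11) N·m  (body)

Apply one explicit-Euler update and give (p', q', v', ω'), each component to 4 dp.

p' = (-1.9320, 2.0340, -2.6740)
q' = (0.7141, 0.0078, -0.0049, 0.7000)
v' = (-1.6090, 1.6750, 1.2920)
ω' = (0.2040, -0.9196, -0.9698)

gyro term ω×Iω = (-0.0180, 0.0080, -0.0108)
angular accel α = (0.2000, -0.9800, 1.5100)
new body rate ω' = (0.2040, -0.9196, -0.9698)
q⊗(0,ω) = (0.7071070, 0.7778177, -0.4949749, -0.7071070)
updated quaternion q' = (0.7141, 0.0078, -0.0049, 0.7000)
a = F/m = (-0.4500, -1.2500, -0.4000)
new position p' = (-1.9320, 2.0340, -2.6740)
v + (F/m)dt = (-1.6090, 1.6750, 1.2920)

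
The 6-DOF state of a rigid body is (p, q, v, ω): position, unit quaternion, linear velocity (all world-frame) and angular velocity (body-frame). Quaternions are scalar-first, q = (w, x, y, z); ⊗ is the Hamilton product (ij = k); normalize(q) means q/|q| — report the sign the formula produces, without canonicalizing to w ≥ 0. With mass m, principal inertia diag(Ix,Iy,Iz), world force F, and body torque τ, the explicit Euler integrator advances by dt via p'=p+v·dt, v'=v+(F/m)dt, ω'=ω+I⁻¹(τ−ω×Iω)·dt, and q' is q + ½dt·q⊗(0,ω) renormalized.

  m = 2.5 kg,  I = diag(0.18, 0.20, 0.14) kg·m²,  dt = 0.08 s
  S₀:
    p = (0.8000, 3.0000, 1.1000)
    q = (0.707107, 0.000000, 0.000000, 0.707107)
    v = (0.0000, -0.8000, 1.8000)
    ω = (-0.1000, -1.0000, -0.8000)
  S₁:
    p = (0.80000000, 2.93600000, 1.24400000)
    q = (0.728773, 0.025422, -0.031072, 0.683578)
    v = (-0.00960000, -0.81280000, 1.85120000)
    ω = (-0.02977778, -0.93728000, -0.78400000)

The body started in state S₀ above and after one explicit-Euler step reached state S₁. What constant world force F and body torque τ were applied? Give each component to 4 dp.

F = (-0.3000, -0.4000, 1.6000)
τ = (0.1100, 0.1600, 0.0300)

rate change Δω = (0.07022222, 0.06272000, 0.01600000)
ω₀×(Iω₀) = (-0.0480, 0.0032, 0.0020)
τ = I·(Δω/dt) + ω₀×(Iω₀) = (0.1100, 0.1600, 0.0300)
velocity change Δv = (-0.00960000, -0.01280000, 0.05120000)
m·(v₁−v₀)/dt = (-0.3000, -0.4000, 1.6000)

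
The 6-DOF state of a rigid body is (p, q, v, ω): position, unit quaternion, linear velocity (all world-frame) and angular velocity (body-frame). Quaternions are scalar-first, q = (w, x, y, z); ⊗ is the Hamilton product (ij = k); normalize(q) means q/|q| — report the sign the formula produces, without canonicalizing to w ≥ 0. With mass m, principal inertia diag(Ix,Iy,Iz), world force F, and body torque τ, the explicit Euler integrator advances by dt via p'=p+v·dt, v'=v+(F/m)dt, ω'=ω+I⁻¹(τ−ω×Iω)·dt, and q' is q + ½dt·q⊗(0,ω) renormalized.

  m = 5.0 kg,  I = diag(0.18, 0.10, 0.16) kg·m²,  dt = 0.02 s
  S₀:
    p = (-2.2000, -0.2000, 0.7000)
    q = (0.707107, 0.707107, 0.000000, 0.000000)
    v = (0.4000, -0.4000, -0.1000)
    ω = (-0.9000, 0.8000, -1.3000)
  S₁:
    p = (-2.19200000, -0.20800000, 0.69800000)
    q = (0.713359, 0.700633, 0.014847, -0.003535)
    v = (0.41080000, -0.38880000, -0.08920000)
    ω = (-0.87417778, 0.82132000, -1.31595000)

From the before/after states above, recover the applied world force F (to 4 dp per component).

F = (2.7000, 2.8000, 2.7000)

Δv = v₁−v₀ = (0.01080000, 0.01120000, 0.01080000)
m·(v₁−v₀)/dt = (2.7000, 2.8000, 2.7000)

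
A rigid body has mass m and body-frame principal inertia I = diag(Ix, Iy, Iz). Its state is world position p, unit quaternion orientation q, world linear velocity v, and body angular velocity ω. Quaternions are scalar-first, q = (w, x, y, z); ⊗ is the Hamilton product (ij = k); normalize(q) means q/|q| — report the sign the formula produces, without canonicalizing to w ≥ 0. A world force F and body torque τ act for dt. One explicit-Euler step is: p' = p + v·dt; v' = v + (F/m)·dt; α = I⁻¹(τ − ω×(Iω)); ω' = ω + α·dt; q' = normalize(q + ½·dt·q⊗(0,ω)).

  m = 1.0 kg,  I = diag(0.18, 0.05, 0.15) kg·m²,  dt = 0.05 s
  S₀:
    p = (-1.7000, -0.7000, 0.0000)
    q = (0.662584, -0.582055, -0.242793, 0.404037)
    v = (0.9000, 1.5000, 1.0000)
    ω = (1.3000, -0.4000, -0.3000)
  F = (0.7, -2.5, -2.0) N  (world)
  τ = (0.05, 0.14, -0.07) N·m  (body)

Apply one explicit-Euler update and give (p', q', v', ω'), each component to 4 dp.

a = F/m = (0.7000, -2.5000, -2.0000)
p + v·dt = (-1.6550, -0.6250, 0.0500)
v' = v + a·dt = (0.9350, 1.3750, 0.9000)
gyro term ω×Iω = (0.0120, -0.0117, 0.0676)
(τ − ω×Iω)/I = (0.2111, 3.0340, -0.9173)
new body rate ω' = (1.3106, -0.2483, -0.3459)
2q̇ = q⊗(0,ω) = (0.7807654, 1.0958119, 0.0855980, 0.3496777)
q' = normalize(q + ½dt·q⊗(0,ω)) = (0.6817, -0.5543, -0.2405, 0.4125)

p' = (-1.6550, -0.6250, 0.0500)
q' = (0.6817, -0.5543, -0.2405, 0.4125)
v' = (0.9350, 1.3750, 0.9000)
ω' = (1.3106, -0.2483, -0.3459)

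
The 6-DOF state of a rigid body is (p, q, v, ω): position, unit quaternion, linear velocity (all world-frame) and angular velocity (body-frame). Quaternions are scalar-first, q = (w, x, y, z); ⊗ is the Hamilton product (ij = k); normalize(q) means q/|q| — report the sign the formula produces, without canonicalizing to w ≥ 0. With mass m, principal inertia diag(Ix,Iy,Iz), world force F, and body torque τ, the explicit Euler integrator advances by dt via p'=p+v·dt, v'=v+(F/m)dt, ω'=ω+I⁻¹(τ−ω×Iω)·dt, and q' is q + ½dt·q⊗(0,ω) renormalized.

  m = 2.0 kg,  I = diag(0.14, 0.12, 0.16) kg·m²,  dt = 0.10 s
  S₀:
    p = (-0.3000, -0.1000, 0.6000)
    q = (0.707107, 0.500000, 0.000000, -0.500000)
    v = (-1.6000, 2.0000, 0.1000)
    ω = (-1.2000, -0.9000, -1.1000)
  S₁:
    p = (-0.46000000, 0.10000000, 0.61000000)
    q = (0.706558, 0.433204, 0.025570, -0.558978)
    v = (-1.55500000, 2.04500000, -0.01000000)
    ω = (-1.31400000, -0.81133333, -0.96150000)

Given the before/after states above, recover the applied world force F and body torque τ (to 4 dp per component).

F = (0.9000, 0.9000, -2.2000)
τ = (-0.1200, 0.0800, 0.2000)

Δv = v₁−v₀ = (0.04500000, 0.04500000, -0.11000000)
m·(v₁−v₀)/dt = (0.9000, 0.9000, -2.2000)
ω₁ − ω₀ = (-0.11400000, 0.08866667, 0.13850000)
ω₀×(Iω₀) = (0.0396, -0.0264, -0.0216)
I·α + gyro = (-0.1200, 0.0800, 0.2000)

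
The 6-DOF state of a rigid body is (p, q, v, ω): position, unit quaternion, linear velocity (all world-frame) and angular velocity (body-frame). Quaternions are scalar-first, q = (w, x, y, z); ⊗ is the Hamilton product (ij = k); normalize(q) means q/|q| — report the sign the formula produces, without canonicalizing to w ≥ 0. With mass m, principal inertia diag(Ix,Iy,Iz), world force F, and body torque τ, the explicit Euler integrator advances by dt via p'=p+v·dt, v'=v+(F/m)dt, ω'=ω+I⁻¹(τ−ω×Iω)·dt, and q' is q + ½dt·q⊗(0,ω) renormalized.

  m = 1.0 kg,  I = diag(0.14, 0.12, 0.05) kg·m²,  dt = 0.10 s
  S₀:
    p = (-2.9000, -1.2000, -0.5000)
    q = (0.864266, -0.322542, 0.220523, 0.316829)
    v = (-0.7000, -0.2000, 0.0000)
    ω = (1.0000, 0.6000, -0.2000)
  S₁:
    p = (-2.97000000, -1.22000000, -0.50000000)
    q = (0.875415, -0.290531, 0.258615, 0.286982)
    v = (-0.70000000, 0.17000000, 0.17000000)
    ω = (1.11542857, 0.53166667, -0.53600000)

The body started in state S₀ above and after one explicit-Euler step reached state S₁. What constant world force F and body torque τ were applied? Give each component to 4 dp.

Δv = v₁−v₀ = (0.00000000, 0.37000000, 0.17000000)
F = m·Δv/dt = (0.0000, 3.7000, 1.7000)
rate change Δω = (0.11542857, -0.06833333, -0.33600000)
gyro term ω₀×Iω₀ = (0.0084, -0.0180, -0.0120)
applied torque τ = (0.1700, -0.1000, -0.1800)

F = (0.0000, 3.7000, 1.7000)
τ = (0.1700, -0.1000, -0.1800)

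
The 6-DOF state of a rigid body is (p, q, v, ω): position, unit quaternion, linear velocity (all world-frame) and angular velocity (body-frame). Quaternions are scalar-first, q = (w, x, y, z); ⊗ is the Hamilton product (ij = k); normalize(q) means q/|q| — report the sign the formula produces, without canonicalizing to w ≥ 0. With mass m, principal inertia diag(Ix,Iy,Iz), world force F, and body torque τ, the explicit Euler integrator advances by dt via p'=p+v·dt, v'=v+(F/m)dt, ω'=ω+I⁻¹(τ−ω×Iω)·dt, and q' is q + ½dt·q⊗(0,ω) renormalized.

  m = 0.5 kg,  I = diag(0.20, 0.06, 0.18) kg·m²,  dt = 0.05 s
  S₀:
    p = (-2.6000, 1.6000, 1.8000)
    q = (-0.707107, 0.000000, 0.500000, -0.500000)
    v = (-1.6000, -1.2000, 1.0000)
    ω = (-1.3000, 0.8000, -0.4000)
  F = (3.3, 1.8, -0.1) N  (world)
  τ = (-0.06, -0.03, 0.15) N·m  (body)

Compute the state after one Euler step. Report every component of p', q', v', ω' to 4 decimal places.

(τ − ω×Iω)/I = (-0.1080, -0.6733, 0.0244)
ω' = ω + α·dt = (-1.3054, 0.7663, -0.3988)
2q̇ = q⊗(0,ω) = (-0.6000000, 1.1192391, 0.0843144, 0.9328428)
q' = normalize(q + ½dt·q⊗(0,ω)) = (-0.7215, 0.0280, 0.5017, -0.4763)
p + v·dt = (-2.6800, 1.5400, 1.8500)
v' = v + a·dt = (-1.2700, -1.0200, 0.9900)

p' = (-2.6800, 1.5400, 1.8500)
q' = (-0.7215, 0.0280, 0.5017, -0.4763)
v' = (-1.2700, -1.0200, 0.9900)
ω' = (-1.3054, 0.7663, -0.3988)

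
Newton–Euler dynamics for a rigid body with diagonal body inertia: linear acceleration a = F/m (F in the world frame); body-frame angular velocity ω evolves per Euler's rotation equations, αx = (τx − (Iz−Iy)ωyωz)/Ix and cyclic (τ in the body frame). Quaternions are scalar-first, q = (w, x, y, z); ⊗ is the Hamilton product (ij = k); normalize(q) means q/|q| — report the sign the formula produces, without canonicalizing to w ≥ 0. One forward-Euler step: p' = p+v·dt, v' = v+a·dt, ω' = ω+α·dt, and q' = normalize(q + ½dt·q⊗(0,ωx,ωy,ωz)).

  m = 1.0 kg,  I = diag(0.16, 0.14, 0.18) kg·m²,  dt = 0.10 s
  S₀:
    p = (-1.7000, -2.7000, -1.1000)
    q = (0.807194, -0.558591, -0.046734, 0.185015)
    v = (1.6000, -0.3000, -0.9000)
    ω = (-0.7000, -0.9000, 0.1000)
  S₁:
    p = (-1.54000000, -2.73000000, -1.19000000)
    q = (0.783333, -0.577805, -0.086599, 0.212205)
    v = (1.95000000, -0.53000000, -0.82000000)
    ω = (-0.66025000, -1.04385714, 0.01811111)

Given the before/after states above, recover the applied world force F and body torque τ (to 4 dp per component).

F = (3.5000, -2.3000, 0.8000)
τ = (0.0600, -0.2000, -0.1600)

v₁ − v₀ = (0.35000000, -0.23000000, 0.08000000)
m·(v₁−v₀)/dt = (3.5000, -2.3000, 0.8000)
rate change Δω = (0.03975000, -0.14385714, -0.08188889)
ω₀×(Iω₀) = (-0.0036, 0.0014, -0.0126)
I·α + gyro = (0.0600, -0.2000, -0.1600)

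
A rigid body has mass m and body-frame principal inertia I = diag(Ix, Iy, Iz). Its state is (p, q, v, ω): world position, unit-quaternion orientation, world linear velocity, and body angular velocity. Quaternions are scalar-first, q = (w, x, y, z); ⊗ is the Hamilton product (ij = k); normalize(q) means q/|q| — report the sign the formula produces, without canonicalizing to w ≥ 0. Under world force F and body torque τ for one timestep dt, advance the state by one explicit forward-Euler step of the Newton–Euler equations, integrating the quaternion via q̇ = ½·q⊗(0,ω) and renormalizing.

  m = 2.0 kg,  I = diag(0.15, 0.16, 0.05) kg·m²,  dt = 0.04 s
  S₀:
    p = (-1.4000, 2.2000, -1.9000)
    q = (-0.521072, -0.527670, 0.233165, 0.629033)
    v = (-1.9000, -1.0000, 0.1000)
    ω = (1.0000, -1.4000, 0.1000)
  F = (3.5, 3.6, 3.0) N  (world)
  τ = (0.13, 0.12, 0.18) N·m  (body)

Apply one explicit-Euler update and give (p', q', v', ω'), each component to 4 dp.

a = F/m = (1.7500, 1.8000, 1.5000)
p + v·dt = (-1.4760, 2.1600, -1.8960)
v + (F/m)dt = (-1.8300, -0.9280, 0.1600)
precession coupling ω×(Iω) = (0.0154, 0.0100, -0.0140)
(τ − ω×Iω)/I = (0.7640, 0.6875, 3.8800)
ω' = ω + α·dt = (1.0306, -1.3725, 0.2552)
Hamilton product q⊗(0,ω) = (0.7911977, 0.3828907, 1.4113008, 0.4534658)
q + ½dt·q⊗(0,ω), renormalized = (-0.5049, -0.5197, 0.2612, 0.6377)

p' = (-1.4760, 2.1600, -1.8960)
q' = (-0.5049, -0.5197, 0.2612, 0.6377)
v' = (-1.8300, -0.9280, 0.1600)
ω' = (1.0306, -1.3725, 0.2552)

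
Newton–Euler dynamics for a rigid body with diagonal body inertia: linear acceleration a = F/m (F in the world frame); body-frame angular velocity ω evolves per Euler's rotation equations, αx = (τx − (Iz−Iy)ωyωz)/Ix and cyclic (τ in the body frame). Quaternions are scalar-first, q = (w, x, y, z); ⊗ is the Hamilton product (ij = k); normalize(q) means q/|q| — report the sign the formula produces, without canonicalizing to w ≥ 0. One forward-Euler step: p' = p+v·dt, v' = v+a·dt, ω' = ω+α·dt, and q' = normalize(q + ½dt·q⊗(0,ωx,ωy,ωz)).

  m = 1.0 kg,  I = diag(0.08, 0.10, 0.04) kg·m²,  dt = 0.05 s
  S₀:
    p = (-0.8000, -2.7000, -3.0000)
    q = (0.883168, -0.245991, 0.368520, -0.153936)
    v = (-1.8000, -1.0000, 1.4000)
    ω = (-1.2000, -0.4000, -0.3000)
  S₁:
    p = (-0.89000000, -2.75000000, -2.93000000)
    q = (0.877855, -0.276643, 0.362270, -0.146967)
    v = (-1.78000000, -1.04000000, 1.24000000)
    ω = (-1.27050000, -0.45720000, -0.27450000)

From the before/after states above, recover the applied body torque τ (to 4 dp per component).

rate change Δω = (-0.07050000, -0.05720000, 0.02550000)
τ = I·(Δω/dt) + ω₀×(Iω₀) = (-0.1200, -0.1000, 0.0300)

τ = (-0.1200, -0.1000, 0.0300)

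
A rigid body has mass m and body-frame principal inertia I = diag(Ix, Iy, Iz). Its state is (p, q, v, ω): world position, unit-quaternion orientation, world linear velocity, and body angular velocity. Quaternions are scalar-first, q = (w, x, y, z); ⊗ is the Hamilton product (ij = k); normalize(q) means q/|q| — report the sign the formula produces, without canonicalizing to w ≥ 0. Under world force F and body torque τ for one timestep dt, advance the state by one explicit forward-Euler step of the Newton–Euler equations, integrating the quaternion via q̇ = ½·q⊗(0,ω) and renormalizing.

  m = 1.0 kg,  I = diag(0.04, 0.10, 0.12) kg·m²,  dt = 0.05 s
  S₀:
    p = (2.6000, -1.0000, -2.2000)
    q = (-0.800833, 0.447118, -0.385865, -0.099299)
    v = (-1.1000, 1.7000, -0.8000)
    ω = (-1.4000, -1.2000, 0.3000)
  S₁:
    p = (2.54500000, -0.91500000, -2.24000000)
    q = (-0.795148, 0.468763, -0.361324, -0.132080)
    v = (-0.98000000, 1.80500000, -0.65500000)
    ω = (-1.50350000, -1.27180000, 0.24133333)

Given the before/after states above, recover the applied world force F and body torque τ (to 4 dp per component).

ω₁ − ω₀ = (-0.10350000, -0.07180000, -0.05866667)
ω₀×(Iω₀) = (-0.0072, 0.0336, 0.1008)
τ = I·(Δω/dt) + ω₀×(Iω₀) = (-0.0900, -0.1100, -0.0400)
Δv = v₁−v₀ = (0.12000000, 0.10500000, 0.14500000)
F = m·Δv/dt = (2.4000, 2.1000, 2.9000)

F = (2.4000, 2.1000, 2.9000)
τ = (-0.0900, -0.1100, -0.0400)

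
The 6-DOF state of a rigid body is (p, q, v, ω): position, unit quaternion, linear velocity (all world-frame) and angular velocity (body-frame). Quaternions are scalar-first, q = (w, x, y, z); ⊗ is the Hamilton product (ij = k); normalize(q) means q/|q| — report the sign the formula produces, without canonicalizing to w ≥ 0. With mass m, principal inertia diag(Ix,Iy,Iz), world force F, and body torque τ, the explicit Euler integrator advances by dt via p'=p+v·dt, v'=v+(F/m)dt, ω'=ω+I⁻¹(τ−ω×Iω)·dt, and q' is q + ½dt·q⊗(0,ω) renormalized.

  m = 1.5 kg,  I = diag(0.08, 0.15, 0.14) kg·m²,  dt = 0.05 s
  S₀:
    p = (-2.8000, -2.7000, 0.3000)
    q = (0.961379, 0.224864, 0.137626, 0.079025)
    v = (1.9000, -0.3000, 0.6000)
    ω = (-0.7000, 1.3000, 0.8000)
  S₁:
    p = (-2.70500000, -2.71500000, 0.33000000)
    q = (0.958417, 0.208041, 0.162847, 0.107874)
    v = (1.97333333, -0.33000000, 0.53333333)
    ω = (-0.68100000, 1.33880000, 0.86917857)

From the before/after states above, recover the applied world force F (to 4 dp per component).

Δv = v₁−v₀ = (0.07333333, -0.03000000, -0.06666667)
m·(v₁−v₀)/dt = (2.2000, -0.9000, -2.0000)

F = (2.2000, -0.9000, -2.0000)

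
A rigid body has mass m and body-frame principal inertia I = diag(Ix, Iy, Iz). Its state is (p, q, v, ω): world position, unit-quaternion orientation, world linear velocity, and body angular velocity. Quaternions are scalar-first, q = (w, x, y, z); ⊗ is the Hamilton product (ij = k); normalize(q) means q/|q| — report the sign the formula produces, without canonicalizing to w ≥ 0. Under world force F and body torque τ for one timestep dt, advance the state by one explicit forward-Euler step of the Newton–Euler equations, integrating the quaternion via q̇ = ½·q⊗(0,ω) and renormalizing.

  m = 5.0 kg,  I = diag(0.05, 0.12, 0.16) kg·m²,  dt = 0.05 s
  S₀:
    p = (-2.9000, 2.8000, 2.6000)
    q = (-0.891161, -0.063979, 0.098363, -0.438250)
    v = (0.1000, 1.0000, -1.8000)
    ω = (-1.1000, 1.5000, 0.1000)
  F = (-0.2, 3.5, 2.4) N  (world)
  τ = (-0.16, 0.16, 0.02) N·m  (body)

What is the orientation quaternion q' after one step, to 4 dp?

q' = (-0.8945, -0.0228, 0.0771, -0.4397)

2q̇ = q⊗(0,ω) = (-0.1740964, 1.6474884, -0.8482686, -0.0768853)
updated quaternion q' = (-0.8945, -0.0228, 0.0771, -0.4397)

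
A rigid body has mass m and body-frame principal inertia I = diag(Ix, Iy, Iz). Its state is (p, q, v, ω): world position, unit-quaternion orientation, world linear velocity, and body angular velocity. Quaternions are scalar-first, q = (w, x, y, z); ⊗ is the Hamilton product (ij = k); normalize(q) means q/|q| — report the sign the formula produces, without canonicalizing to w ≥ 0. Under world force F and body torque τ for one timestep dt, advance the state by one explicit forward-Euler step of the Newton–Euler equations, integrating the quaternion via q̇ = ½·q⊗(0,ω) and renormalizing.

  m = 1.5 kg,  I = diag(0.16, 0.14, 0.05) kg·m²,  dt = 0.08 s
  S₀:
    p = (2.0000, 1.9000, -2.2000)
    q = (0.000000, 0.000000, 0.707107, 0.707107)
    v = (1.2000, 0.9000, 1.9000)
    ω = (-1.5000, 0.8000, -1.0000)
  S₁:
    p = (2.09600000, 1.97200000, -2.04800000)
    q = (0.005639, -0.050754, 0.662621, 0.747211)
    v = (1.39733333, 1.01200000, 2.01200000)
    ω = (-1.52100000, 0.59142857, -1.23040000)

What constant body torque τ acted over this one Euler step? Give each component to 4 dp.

τ = (0.0300, -0.2000, -0.1200)

Δω = ω₁−ω₀ = (-0.02100000, -0.20857143, -0.23040000)
applied torque τ = (0.0300, -0.2000, -0.1200)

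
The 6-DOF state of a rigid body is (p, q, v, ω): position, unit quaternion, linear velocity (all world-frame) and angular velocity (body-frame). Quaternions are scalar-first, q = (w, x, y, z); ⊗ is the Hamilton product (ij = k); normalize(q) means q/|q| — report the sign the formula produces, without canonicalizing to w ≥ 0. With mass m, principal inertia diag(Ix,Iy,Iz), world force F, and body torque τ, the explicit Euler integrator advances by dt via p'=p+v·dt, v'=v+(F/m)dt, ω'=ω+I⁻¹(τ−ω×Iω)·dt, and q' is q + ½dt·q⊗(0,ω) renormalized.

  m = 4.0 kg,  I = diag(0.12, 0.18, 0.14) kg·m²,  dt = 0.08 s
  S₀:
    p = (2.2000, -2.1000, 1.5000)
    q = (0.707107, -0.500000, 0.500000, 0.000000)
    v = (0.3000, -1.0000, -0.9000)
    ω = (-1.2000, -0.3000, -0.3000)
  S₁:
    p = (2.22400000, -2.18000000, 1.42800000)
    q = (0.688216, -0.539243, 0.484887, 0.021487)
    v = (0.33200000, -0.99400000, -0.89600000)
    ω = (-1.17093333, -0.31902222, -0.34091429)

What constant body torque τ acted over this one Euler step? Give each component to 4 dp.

τ = (0.0400, -0.0500, -0.0500)

Δω = ω₁−ω₀ = (0.02906667, -0.01902222, -0.04091429)
τ = I·(Δω/dt) + ω₀×(Iω₀) = (0.0400, -0.0500, -0.0500)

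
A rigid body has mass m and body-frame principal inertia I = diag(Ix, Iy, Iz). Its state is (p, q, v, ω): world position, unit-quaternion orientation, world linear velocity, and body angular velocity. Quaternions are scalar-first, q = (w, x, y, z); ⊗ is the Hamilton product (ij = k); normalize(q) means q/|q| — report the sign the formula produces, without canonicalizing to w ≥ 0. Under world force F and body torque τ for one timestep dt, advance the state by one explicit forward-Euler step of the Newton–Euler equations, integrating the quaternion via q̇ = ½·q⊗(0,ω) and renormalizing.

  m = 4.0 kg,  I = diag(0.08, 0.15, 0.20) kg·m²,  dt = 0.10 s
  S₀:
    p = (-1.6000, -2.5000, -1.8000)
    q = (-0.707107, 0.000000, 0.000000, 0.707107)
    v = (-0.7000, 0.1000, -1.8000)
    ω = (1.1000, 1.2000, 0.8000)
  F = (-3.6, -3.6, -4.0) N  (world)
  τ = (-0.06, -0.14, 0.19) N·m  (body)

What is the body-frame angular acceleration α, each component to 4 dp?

gyro term ω×Iω = (0.0480, -0.1056, 0.0924)
α = I⁻¹(τ − ω×Iω) = (-1.3500, -0.2293, 0.4880)

α = (-1.3500, -0.2293, 0.4880)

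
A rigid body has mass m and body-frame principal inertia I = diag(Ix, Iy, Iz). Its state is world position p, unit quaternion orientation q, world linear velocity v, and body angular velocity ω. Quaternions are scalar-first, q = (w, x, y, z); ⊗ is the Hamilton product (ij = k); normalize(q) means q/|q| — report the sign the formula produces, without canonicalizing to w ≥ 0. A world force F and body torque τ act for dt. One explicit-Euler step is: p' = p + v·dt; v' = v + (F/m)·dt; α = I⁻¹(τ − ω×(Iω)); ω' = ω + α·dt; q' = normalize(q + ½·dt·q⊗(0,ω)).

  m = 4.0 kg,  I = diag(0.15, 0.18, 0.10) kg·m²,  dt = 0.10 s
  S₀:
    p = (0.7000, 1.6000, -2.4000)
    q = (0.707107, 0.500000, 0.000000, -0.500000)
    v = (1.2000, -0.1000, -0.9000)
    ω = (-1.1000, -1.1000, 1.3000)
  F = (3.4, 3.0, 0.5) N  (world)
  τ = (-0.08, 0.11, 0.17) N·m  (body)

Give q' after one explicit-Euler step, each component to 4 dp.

Hamilton product q⊗(0,ω) = (1.2000000, -1.3278177, -0.8778177, 0.3692391)
q' = normalize(q + ½dt·q⊗(0,ω)) = (0.7632, 0.4314, -0.0437, -0.4791)

q' = (0.7632, 0.4314, -0.0437, -0.4791)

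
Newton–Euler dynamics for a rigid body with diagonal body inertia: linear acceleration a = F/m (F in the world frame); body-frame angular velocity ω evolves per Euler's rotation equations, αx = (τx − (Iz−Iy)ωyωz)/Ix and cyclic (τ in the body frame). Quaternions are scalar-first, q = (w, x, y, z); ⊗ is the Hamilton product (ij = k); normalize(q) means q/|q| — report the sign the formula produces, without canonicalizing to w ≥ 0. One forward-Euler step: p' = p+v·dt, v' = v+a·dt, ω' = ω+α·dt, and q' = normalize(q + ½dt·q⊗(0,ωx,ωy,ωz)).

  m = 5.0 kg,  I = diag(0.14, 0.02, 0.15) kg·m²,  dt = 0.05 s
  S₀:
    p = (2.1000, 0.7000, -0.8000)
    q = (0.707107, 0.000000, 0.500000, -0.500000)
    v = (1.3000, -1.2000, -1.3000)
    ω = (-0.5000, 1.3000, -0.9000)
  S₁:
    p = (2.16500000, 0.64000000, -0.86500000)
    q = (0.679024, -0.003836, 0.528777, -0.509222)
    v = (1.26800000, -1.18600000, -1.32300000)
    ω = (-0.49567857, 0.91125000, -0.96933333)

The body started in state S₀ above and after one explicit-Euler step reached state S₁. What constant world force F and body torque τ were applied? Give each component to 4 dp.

F = (-3.2000, 1.4000, -2.3000)
τ = (-0.1400, -0.1600, -0.1300)

rate change Δω = (0.00432143, -0.38875000, -0.06933333)
ω₀×(Iω₀) = (-0.1521, -0.0045, 0.0780)
applied torque τ = (-0.1400, -0.1600, -0.1300)
Δv = v₁−v₀ = (-0.03200000, 0.01400000, -0.02300000)
m·(v₁−v₀)/dt = (-3.2000, 1.4000, -2.3000)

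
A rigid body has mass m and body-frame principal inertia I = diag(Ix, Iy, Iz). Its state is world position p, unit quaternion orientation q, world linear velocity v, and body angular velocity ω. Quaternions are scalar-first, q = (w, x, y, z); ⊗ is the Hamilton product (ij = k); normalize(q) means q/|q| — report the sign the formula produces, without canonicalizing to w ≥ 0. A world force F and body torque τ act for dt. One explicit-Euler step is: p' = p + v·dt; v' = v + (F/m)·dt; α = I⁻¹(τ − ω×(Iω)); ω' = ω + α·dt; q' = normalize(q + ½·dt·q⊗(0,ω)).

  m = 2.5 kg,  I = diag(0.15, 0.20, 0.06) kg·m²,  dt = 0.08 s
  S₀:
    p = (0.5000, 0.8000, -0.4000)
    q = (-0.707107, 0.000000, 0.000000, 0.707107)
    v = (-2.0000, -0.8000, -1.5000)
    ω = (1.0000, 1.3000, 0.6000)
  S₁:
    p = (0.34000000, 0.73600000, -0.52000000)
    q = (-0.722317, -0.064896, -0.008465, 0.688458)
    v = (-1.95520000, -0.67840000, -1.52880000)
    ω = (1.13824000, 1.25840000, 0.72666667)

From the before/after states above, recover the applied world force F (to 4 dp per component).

v₁ − v₀ = (0.04480000, 0.12160000, -0.02880000)
m·(v₁−v₀)/dt = (1.4000, 3.8000, -0.9000)

F = (1.4000, 3.8000, -0.9000)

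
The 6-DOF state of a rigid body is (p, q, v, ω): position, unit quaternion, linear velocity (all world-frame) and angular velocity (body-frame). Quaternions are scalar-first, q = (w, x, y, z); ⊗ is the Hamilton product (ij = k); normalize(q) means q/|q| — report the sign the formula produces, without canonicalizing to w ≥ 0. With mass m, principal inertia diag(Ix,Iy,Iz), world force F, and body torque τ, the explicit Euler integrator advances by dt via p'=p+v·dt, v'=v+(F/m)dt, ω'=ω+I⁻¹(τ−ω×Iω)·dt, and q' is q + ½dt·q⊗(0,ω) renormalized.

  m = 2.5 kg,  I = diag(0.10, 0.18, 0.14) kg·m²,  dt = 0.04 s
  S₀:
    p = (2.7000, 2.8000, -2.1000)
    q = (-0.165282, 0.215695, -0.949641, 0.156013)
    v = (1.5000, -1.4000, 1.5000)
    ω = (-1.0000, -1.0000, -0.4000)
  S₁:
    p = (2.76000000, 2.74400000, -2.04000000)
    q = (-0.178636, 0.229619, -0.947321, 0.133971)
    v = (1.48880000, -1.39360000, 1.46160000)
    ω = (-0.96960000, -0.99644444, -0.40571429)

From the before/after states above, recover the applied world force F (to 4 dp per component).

F = (-0.7000, 0.4000, -2.4000)

velocity change Δv = (-0.01120000, 0.00640000, -0.03840000)
m·(v₁−v₀)/dt = (-0.7000, 0.4000, -2.4000)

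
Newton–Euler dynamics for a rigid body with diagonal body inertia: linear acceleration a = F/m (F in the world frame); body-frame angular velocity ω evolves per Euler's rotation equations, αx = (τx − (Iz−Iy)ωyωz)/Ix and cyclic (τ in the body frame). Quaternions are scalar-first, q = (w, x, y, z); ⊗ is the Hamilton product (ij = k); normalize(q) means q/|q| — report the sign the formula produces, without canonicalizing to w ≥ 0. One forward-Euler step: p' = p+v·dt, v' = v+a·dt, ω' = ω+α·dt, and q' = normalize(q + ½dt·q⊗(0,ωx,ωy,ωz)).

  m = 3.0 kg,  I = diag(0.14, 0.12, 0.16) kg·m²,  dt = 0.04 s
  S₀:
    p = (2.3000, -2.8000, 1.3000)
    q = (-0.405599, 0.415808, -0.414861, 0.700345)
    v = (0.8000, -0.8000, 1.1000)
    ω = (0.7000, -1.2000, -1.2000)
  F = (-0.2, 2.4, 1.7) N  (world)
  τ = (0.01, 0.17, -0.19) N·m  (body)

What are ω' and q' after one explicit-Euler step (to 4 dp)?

α = I⁻¹(τ − ω×Iω) = (-0.3400, 1.2767, -1.2925)
ω' = ω + α·dt = (0.6864, -1.1489, -1.2517)
2q̇ = q⊗(0,ω) = (0.0515152, 1.0543279, 1.4759299, 0.2781519)
updated quaternion q' = (-0.4043, 0.4366, -0.3851, 0.7054)

ω' = (0.6864, -1.1489, -1.2517)
q' = (-0.4043, 0.4366, -0.3851, 0.7054)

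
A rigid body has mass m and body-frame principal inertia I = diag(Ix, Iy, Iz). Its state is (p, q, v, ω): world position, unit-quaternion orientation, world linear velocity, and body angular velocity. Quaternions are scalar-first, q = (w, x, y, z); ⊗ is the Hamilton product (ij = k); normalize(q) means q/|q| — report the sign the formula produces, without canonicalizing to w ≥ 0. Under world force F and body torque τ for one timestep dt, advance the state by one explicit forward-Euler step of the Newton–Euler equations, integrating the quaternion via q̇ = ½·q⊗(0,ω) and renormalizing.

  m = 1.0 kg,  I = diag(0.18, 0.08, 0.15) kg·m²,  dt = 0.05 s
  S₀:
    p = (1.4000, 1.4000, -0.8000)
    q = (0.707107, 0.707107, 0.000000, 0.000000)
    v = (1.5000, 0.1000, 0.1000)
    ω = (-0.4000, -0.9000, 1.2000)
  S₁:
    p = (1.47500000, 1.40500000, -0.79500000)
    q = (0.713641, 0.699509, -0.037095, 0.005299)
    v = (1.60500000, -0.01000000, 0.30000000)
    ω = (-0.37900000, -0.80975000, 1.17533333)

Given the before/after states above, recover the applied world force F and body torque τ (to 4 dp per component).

F = (2.1000, -2.2000, 4.0000)
τ = (0.0000, 0.1300, -0.1100)

ω₁ − ω₀ = (0.02100000, 0.09025000, -0.02466667)
gyro term ω₀×Iω₀ = (-0.0756, -0.0144, -0.0360)
I·α + gyro = (0.0000, 0.1300, -0.1100)
v₁ − v₀ = (0.10500000, -0.11000000, 0.20000000)
F = m·Δv/dt = (2.1000, -2.2000, 4.0000)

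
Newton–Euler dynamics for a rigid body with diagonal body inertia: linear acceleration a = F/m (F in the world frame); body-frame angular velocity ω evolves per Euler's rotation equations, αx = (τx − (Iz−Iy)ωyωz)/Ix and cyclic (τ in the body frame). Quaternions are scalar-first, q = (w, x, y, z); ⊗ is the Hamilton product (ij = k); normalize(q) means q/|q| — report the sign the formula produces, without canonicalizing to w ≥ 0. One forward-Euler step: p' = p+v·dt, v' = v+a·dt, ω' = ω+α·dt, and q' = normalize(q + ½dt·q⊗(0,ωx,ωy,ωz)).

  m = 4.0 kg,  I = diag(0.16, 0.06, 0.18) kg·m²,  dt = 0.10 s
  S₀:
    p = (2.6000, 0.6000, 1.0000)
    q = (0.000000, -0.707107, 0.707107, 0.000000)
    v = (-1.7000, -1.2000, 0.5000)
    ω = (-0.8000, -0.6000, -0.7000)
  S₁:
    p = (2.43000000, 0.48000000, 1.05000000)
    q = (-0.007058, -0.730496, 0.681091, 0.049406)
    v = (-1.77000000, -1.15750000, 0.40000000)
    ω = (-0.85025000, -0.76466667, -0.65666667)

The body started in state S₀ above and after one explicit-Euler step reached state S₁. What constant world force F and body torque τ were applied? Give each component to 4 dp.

F = (-2.8000, 1.7000, -4.0000)
τ = (-0.0300, -0.1100, 0.0300)

v₁ − v₀ = (-0.07000000, 0.04250000, -0.10000000)
F = m·Δv/dt = (-2.8000, 1.7000, -4.0000)
rate change Δω = (-0.05025000, -0.16466667, 0.04333333)
gyro term ω₀×Iω₀ = (0.0504, -0.0112, -0.0480)
τ = I·(Δω/dt) + ω₀×(Iω₀) = (-0.0300, -0.1100, 0.0300)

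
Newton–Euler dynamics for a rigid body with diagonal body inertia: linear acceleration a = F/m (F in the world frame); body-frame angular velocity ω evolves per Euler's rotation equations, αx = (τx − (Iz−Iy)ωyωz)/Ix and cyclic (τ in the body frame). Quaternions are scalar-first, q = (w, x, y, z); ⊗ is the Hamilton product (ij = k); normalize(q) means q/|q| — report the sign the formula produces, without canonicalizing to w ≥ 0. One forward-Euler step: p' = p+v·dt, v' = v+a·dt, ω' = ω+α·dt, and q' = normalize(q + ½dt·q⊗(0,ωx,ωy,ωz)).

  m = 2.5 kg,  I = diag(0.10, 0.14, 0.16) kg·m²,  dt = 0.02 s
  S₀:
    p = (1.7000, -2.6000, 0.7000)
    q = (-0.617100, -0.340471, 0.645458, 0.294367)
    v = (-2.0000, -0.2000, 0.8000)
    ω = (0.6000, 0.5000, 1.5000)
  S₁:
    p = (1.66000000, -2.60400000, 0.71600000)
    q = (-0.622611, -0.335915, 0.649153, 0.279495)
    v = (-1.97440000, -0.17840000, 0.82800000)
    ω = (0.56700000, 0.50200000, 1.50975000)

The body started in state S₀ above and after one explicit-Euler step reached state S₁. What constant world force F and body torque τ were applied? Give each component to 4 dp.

velocity change Δv = (0.02560000, 0.02160000, 0.02800000)
applied force F = (3.2000, 2.7000, 3.5000)
Δω = ω₁−ω₀ = (-0.03300000, 0.00200000, 0.00975000)
ω₀×(Iω₀) = (0.0150, -0.0540, 0.0120)
τ = I·(Δω/dt) + ω₀×(Iω₀) = (-0.1500, -0.0400, 0.0900)

F = (3.2000, 2.7000, 3.5000)
τ = (-0.1500, -0.0400, 0.0900)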